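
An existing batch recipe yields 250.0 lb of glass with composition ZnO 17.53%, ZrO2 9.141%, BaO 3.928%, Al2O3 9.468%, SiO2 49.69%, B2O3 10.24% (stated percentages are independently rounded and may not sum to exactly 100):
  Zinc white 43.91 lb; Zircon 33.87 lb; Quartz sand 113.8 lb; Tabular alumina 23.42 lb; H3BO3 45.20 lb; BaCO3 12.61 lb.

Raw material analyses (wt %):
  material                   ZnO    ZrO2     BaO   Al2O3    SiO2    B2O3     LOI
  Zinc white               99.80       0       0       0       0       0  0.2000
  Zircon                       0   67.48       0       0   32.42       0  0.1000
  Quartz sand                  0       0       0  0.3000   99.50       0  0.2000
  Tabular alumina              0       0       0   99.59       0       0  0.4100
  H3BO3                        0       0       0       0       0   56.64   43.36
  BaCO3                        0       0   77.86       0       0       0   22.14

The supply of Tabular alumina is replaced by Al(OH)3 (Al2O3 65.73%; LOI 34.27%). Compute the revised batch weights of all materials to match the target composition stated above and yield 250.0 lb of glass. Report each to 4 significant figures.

Revised batch per 250.0 lb glass:
  Zinc white: 43.91 lb
  Zircon: 33.87 lb
  Quartz sand: 113.8 lb
  Al(OH)3: 35.49 lb
  H3BO3: 45.20 lb
  BaCO3: 12.61 lb
Total batch = 284.9 lb; LOI loss = 34.90 lb

The working math runs at exact precision in every operation — intermediates are printed (rounded to four significant digits) between the steps — each reported number is rounded once only — derived quantities, which include totals, the six compositions, ignition loss, glass mass, the yield, are recomputed in exact precision, precisely as stated by either problem or answer, using the weight values per 250.0 lb of glass.
The oxide mass targets at 250.0 lb glass:
  ZnO: 17.53% × 250.0 = 43.82 lb
  ZrO2: 9.141% × 250.0 = 22.85 lb
  BaO: 3.928% × 250.0 = 9.820 lb
  Al2O3: 9.468% × 250.0 = 23.67 lb
  SiO2: 49.69% × 250.0 = 124.2 lb
  B2O3: 10.24% × 250.0 = 25.60 lb
Sums-versus-targets review applying the batch weights above, under the basis named above (target by target, the sums agree given rounding of the digits):
  ZnO: 43.91·0.9980 = 43.82 lb (target 43.82 lb)
  ZrO2: 33.87·0.6748 = 22.86 lb (target 22.85 lb)
  BaO: 12.61·0.7786 = 9.818 lb (target 9.820 lb)
  Al2O3: 113.8·0.003000 + 35.49·0.6573 = 23.67 lb (target 23.67 lb)
  SiO2: 33.87·0.3242 + 113.8·0.9950 = 124.2 lb (target 124.2 lb)
  B2O3: 45.20·0.5664 = 25.60 lb (target 25.60 lb)
Consistency of the glass mass: total charge less LOI = 250.0 lb (the targets, summed, come to 250.0 lb; versus the stated basis of 250.0 lb — a pure rounding effect).
Total batch = Σ batch = 284.9 lb; Σ batch·LOI gives LOI loss = 34.90 lb; yield, glass over the total, = 87.75%.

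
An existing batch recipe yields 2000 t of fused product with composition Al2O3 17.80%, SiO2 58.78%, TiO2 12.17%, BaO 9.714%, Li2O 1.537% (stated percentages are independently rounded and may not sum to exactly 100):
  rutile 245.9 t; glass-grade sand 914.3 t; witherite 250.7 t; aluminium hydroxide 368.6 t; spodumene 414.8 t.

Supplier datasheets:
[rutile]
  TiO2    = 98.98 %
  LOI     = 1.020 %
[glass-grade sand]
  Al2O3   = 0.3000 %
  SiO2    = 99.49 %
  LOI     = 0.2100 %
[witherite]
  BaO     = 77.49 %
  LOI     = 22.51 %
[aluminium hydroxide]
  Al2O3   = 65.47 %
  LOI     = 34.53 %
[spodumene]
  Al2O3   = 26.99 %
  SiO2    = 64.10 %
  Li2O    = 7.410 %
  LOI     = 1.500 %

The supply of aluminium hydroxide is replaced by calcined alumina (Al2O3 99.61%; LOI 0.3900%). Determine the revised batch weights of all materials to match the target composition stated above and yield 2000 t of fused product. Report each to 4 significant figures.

Revised batch per 2000 t fused product:
  rutile: 245.9 t
  glass-grade sand: 914.3 t
  witherite: 250.7 t
  calcined alumina: 242.2 t
  spodumene: 414.8 t
Total batch = 2068 t; LOI loss = 68.03 t

All internal work runs at full float precision in all steps. Rounding to 4 significant figures applies to every intermediate as shown — each reported figure takes just one rounding. The derived quantities are recomputed using the weight values at 2000 t of glass at full float precision (five oxide percentages, LOI, net glass mass, yield, the totals) as quoted within either problem or answer.
Target oxide masses per 2000 t fused product:
  Al2O3: 17.80% × 2000 = 356.0 t
  SiO2: 58.78% × 2000 = 1176 t
  TiO2: 12.17% × 2000 = 243.4 t
  BaO: 9.714% × 2000 = 194.3 t
  Li2O: 1.537% × 2000 = 30.74 t
Checking each oxide sum per the reported batch figures, against the basis in use (oxide sums agree with the targets inside rounding margins):
  Al2O3: 914.3·0.003000 + 242.2·0.9961 + 414.8·0.2699 = 356.0 t (target 356.0 t)
  SiO2: 914.3·0.9949 + 414.8·0.6410 = 1176 t (target 1176 t)
  TiO2: 245.9·0.9898 = 243.4 t (target 243.4 t)
  BaO: 250.7·0.7749 = 194.3 t (target 194.3 t)
  Li2O: 414.8·0.07410 = 30.74 t (target 30.74 t)
Glass mass check: batch Σ − ignition loss = 2000 t (oxide target masses add up to 2000 t; against the stated basis, 2000 t — deltas are rounding alone).
Adding the batch up: Σ batch = 2068 t; ignition loss, Σ(batch × LOI) = 68.03 t; yield = glass ÷ total batch = 96.71%.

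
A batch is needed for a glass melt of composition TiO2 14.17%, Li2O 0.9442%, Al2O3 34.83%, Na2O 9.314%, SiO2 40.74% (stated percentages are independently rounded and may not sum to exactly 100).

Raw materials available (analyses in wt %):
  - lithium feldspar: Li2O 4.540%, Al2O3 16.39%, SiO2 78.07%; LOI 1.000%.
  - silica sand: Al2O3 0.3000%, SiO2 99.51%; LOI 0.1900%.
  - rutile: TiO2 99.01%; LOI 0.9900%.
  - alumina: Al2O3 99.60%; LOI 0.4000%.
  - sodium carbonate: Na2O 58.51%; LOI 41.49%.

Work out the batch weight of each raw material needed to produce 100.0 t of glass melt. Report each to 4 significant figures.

Batch per 100.0 t glass melt:
  lithium feldspar: 20.80 t
  silica sand: 24.62 t
  rutile: 14.31 t
  alumina: 31.47 t
  sodium carbonate: 15.92 t
Total batch = 107.1 t; LOI loss = 7.128 t; yield = 93.35%

Rounding to 4 significant digits extends to every in-between result as displayed — full precision is carried at every stage — a single rounding completes each reported figure — the derived quantities, which include yield, glass mass, the five compositions, totals, LOI, are recomputed in full float precision, exactly as printed in the problem or answer text, starting from the weights per 100.0 t of glass.
The oxide mass targets at 100.0 t glass melt:
  TiO2: 14.17% × 100.0 = 14.17 t
  Li2O: 0.9442% × 100.0 = 0.9442 t
  Al2O3: 34.83% × 100.0 = 34.83 t
  Na2O: 9.314% × 100.0 = 9.314 t
  SiO2: 40.74% × 100.0 = 40.74 t
Sums-versus-targets review applying the batch weights above, against the basis in use (each sum matches its target mass net of answer rounding effects):
  TiO2: 14.31·0.9901 = 14.17 t (target 14.17 t)
  Li2O: 20.80·0.04540 = 0.9443 t (target 0.9442 t)
  Al2O3: 20.80·0.1639 + 24.62·0.003000 + 31.47·0.9960 = 34.83 t (target 34.83 t)
  Na2O: 15.92·0.5851 = 9.315 t (target 9.314 t)
  SiO2: 20.80·0.7807 + 24.62·0.9951 = 40.74 t (target 40.74 t)
Auditing the glass mass value: whole batch net of LOI = 99.99 t (oxide target masses add up to 100.0 t; with the basis standing at 100.0 t — a pure rounding effect).
Adding the batch up: Σ batch = 107.1 t; the LOI term Σ batch·LOI equals 7.128 t; yield = glass ÷ total batch = 93.35%.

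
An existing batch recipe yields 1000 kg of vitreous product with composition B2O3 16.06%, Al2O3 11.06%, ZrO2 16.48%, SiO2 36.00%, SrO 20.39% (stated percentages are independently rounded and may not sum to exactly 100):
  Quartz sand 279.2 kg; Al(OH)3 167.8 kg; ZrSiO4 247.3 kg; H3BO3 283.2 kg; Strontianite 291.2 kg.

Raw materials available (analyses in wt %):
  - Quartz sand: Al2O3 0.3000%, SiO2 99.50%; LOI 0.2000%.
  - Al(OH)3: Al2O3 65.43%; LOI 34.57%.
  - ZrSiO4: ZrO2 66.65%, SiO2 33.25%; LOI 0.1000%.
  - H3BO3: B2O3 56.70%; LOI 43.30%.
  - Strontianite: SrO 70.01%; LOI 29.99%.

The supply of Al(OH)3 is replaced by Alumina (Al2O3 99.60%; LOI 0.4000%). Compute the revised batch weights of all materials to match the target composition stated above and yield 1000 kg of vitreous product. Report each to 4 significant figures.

Revised batch per 1000 kg vitreous product:
  Quartz sand: 279.2 kg
  Alumina: 110.2 kg
  ZrSiO4: 247.3 kg
  H3BO3: 283.2 kg
  Strontianite: 291.2 kg
Total batch = 1211 kg; LOI loss = 211.2 kg

Intermediates appear rounded to four significant figures within the worked lines; exact precision is kept all the way through; every reported number sees exactly one rounding — derived quantities, which include the totals, glass mass, yield, the five compositions, ignition loss, are re-derived in exact precision, as given in the problem or the answer, using the weight values for 1000 kg of glass.
The oxide mass targets at 1000 kg vitreous product:
  B2O3: 16.06% × 1000 = 160.6 kg
  Al2O3: 11.06% × 1000 = 110.6 kg
  ZrO2: 16.48% × 1000 = 164.8 kg
  SiO2: 36.00% × 1000 = 360.0 kg
  SrO: 20.39% × 1000 = 203.9 kg
Per-oxide balance check with the batch weights as given, relative to the basis at hand (oxide sums agree with the targets modulo rounding of the values):
  B2O3: 283.2·0.5670 = 160.6 kg (target 160.6 kg)
  Al2O3: 279.2·0.003000 + 110.2·0.9960 = 110.6 kg (target 110.6 kg)
  ZrO2: 247.3·0.6665 = 164.8 kg (target 164.8 kg)
  SiO2: 279.2·0.9950 + 247.3·0.3325 = 360.0 kg (target 360.0 kg)
  SrO: 291.2·0.7001 = 203.9 kg (target 203.9 kg)
The glass-mass cross-check: whole batch net of LOI = 999.9 kg (per-oxide target masses sum to 999.9 kg; with the basis standing at 1000 kg — deltas are rounding alone).
Batch grand total — Σ batch = 1211 kg; Σ batch·LOI gives LOI loss = 211.2 kg; the yield ratio, glass ÷ batch: 82.56%.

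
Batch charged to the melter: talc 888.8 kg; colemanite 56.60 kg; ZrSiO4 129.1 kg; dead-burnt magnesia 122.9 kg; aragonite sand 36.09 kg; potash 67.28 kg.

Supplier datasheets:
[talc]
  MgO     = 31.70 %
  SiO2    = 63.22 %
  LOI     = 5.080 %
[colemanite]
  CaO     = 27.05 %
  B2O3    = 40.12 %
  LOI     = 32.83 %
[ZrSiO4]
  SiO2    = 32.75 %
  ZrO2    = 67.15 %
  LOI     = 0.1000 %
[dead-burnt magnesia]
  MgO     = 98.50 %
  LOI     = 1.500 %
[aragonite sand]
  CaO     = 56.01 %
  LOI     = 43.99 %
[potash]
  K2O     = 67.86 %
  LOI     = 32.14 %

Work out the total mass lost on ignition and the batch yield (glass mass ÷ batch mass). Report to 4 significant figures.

All internal work carries full float precision end to end; mid-chain values are printed, rounded to four significant figures, across the worked steps; every reported value is rounded exactly once — all derived quantities are recomputed in full precision (ignition loss, the six compositions, the yield, net glass mass, totals) from the batch weights per 1198 kg of glass, as given in problem or answer.
LOI of each material in turn:
  talc: 888.8 × 0.05080 = 45.15 kg
  colemanite: 56.60 × 0.3283 = 18.58 kg
  ZrSiO4: 129.1 × 0.001000 = 0.1291 kg
  dead-burnt magnesia: 122.9 × 0.01500 = 1.843 kg
  aragonite sand: 36.09 × 0.4399 = 15.88 kg
  potash: 67.28 × 0.3214 = 21.62 kg
Total LOI = 103.2 kg
Glass = batch − LOI = 1301 − 103.2 = 1198 kg

LOI loss = 103.2 kg; glass = 1198 kg; yield = 92.07%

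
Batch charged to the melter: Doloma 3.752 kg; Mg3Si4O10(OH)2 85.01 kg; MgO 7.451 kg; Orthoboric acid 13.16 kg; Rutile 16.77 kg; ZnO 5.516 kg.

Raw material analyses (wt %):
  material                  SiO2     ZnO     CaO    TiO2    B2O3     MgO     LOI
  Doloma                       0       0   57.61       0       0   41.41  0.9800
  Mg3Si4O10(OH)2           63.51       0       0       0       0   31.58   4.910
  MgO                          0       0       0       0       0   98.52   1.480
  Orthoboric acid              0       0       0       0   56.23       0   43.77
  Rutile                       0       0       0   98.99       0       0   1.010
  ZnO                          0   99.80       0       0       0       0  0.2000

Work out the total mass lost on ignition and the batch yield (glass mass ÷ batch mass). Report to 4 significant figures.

The whole derivation runs at exact precision from first step to last — the intermediate values appear rounded to 4 significant figures alongside each step — a single rounding produces each reported number. Derived quantities (the totals, glass mass, the six compositions, LOI, the yield) are computed from the batch weights at 121.4 kg of glass in full float precision as written in the problem or answer text.
Ignition loss by material:
  Doloma: 3.752 × 0.009800 = 0.03677 kg
  Mg3Si4O10(OH)2: 85.01 × 0.04910 = 4.174 kg
  MgO: 7.451 × 0.01480 = 0.1103 kg
  Orthoboric acid: 13.16 × 0.4377 = 5.760 kg
  Rutile: 16.77 × 0.01010 = 0.1694 kg
  ZnO: 5.516 × 0.002000 = 0.01103 kg
Total LOI = 10.26 kg
Glass = batch − LOI = 131.7 − 10.26 = 121.4 kg

LOI loss = 10.26 kg; glass = 121.4 kg; yield = 92.21%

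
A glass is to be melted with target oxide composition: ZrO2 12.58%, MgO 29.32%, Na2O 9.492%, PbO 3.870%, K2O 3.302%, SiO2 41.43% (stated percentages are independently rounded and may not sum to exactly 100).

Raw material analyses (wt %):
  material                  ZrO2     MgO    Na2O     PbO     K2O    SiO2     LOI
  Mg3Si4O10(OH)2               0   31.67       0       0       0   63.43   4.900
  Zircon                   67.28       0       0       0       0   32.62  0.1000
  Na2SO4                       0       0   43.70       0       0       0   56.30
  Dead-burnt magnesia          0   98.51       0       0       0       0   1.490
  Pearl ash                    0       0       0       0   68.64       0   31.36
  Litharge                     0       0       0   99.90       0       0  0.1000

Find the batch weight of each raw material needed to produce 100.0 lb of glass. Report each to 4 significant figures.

Batch per 100.0 lb glass:
  Mg3Si4O10(OH)2: 55.70 lb
  Zircon: 18.70 lb
  Na2SO4: 21.72 lb
  Dead-burnt magnesia: 11.86 lb
  Pearl ash: 4.811 lb
  Litharge: 3.874 lb
Total batch = 116.7 lb; LOI loss = 16.67 lb; yield = 85.71%

Working values appear (rounded to four significant digits) between the steps. The whole derivation maintains full float precision through the solve — a single rounding produces each reported value — all derived quantities, including six oxide percentages, the totals, the yield, LOI, net glass mass, are rebuilt from the batch weights at 100.0 lb of glass in full float precision as they appear in question or answer.
Oxide-by-oxide targets in 100.0 lb glass:
  ZrO2: 12.58% × 100.0 = 12.58 lb
  MgO: 29.32% × 100.0 = 29.32 lb
  Na2O: 9.492% × 100.0 = 9.492 lb
  PbO: 3.870% × 100.0 = 3.870 lb
  K2O: 3.302% × 100.0 = 3.302 lb
  SiO2: 41.43% × 100.0 = 41.43 lb
A balance pass over the oxides, working from each reported weight, relative to the basis at hand (sums match the target masses up to rounding of the answer):
  ZrO2: 18.70·0.6728 = 12.58 lb (target 12.58 lb)
  MgO: 55.70·0.3167 + 11.86·0.9851 = 29.32 lb (target 29.32 lb)
  Na2O: 21.72·0.4370 = 9.492 lb (target 9.492 lb)
  PbO: 3.874·0.9990 = 3.870 lb (target 3.870 lb)
  K2O: 4.811·0.6864 = 3.302 lb (target 3.302 lb)
  SiO2: 55.70·0.6343 + 18.70·0.3262 = 41.43 lb (target 41.43 lb)
Auditing the glass mass value: total batch − LOI = 100.0 lb (summing oxide targets gives 99.99 lb; versus the stated basis of 100.0 lb — deltas are rounding alone).
Batch grand total — Σ batch = 116.7 lb; the LOI term Σ batch·LOI equals 16.67 lb; glass ÷ batch gives a yield of 85.71%.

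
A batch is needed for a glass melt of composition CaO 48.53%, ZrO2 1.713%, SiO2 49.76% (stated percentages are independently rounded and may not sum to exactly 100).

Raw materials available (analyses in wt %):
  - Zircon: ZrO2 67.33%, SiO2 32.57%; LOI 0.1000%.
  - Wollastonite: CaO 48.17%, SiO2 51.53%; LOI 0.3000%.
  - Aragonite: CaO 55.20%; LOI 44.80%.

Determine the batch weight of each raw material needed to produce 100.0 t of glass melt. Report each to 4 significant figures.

Batch per 100.0 t glass melt:
  Zircon: 2.544 t
  Wollastonite: 94.96 t
  Aragonite: 5.053 t
Total batch = 102.6 t; LOI loss = 2.551 t; yield = 97.51%

Working values are shown, rounded to four significant figures, in the printout; all internal work maintains full float precision all the way through — a single rounding finalizes each reported figure. The derived quantities (ignition loss, three oxide percentages, the yield, the totals, net glass mass) are carried from the batch weights at 100.0 t of glass in exact precision precisely as stated by the problem or the answer.
Oxide mass targets, per 100.0 t glass melt:
  CaO: 48.53% × 100.0 = 48.53 t
  ZrO2: 1.713% × 100.0 = 1.713 t
  SiO2: 49.76% × 100.0 = 49.76 t
Oxide-by-oxide audit working from each reported weight, for the quoted basis mass (target by target, the sums agree once rounding is allowed for):
  CaO: 94.96·0.4817 + 5.053·0.5520 = 48.53 t (target 48.53 t)
  ZrO2: 2.544·0.6733 = 1.713 t (target 1.713 t)
  SiO2: 2.544·0.3257 + 94.96·0.5153 = 49.76 t (target 49.76 t)
Glass-mass closure: batch Σ − ignition loss = 100.0 t (targets for the oxides total 100.0 t; basis as stated: 100.0 t — gaps are rounding artifacts).
Batch grand total — Σ batch = 102.6 t; the LOI term Σ batch·LOI equals 2.551 t; yield, glass over the total, = 97.51%.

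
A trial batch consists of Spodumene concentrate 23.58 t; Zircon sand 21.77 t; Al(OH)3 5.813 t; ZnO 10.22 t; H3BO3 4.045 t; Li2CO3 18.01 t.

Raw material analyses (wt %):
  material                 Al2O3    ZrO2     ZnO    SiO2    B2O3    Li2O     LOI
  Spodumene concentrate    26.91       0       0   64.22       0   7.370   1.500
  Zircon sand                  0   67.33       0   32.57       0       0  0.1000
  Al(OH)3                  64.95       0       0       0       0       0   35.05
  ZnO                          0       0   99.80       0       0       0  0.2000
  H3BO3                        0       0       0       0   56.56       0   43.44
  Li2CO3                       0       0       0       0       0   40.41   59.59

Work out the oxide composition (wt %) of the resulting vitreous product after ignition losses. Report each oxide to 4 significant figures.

The intermediate values are printed (rounded to 4 significant digits) at each printed step; the working math holds full float precision through the solve — every reported value is rounded exactly once; the derived quantities (ignition loss, six oxide percentages, yield, net glass mass, the totals) are rebuilt in full precision from the batch weights at 68.52 t of glass, as set out in the question or the answer.
Delivered oxide masses:
  Al2O3: 23.58·0.2691 + 5.813·0.6495 = 10.12 t
  ZrO2: 21.77·0.6733 = 14.66 t
  ZnO: 10.22·0.9980 = 10.20 t
  SiO2: 23.58·0.6422 + 21.77·0.3257 = 22.23 t
  B2O3: 4.045·0.5656 = 2.288 t
  Li2O: 23.58·0.07370 + 18.01·0.4041 = 9.016 t
LOI: 23.58·0.01500 + 21.77·0.001000 + 5.813·0.3505 + 10.22·0.002000 + 4.045·0.4344 + 18.01·0.5959 = 14.92 t
Net of LOI, the glass mass = 83.44 − 14.92 = 68.52 t (matching Σ of the oxides)
each wt % is 100 × oxide ÷ glass

Glass mass = 68.52 t (batch 83.44 − LOI 14.92).
Composition: Al2O3 14.77%, ZrO2 21.39%, ZnO 14.89%, SiO2 32.45%, B2O3 3.339%, Li2O 13.16%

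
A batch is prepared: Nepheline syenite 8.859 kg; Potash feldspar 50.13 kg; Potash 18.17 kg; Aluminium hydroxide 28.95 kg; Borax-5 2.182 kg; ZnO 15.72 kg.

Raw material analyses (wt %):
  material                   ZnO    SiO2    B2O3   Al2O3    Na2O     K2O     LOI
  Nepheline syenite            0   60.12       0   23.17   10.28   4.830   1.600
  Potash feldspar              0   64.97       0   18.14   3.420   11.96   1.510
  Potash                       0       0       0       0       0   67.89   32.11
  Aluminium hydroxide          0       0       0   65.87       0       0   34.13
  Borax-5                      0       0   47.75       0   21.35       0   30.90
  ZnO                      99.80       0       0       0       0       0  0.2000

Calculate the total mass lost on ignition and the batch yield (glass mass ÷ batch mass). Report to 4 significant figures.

LOI loss = 17.32 kg; glass = 106.7 kg; yield = 86.03%

Each numeric step carries full float precision through the solve; values along the way are displayed rounded to 4 significant digits in the working; exactly one rounding is applied to every reported result — the derived quantities, including the totals, ignition loss, glass mass, the yield, the six compositions, are computed from the weighed amounts per 106.7 kg of glass at exact precision, as given in either problem or answer.
Loss on ignition, line by line:
  Nepheline syenite: 8.859 × 0.01600 = 0.1417 kg
  Potash feldspar: 50.13 × 0.01510 = 0.7570 kg
  Potash: 18.17 × 0.3211 = 5.834 kg
  Aluminium hydroxide: 28.95 × 0.3413 = 9.881 kg
  Borax-5: 2.182 × 0.3090 = 0.6742 kg
  ZnO: 15.72 × 0.002000 = 0.03144 kg
Total LOI = 17.32 kg
Glass = batch − LOI = 124.0 − 17.32 = 106.7 kg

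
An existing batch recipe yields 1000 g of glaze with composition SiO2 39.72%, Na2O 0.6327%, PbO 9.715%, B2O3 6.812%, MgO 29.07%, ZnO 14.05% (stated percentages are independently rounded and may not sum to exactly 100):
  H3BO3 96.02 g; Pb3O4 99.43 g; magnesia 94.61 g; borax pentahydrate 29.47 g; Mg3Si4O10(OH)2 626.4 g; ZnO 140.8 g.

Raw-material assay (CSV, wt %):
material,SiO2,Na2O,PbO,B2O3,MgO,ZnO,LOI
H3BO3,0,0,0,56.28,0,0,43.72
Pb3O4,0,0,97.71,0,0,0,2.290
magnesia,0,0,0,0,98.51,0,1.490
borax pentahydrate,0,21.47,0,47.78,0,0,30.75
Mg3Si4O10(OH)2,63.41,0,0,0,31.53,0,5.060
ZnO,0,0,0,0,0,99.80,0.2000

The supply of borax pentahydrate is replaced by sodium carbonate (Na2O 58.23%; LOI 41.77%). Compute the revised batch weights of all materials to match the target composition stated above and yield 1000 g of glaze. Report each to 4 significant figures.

Revised batch per 1000 g glaze:
  H3BO3: 121.0 g
  Pb3O4: 99.43 g
  magnesia: 94.61 g
  sodium carbonate: 10.87 g
  Mg3Si4O10(OH)2: 626.4 g
  ZnO: 140.8 g
Total batch = 1093 g; LOI loss = 93.11 g

All arithmetic maintains exact precision in every operation — values along the way are displayed rounded to 4 significant digits at each printed step — each reported number is rounded exactly once — derived quantities are rebuilt at full precision (six oxide percentages, yield, totals, ignition loss, glass mass) from the batch weights on 1000 g of glass, as they appear in the problem or the answer.
Oxide-by-oxide targets in 1000 g glaze:
  SiO2: 39.72% × 1000 = 397.2 g
  Na2O: 0.6327% × 1000 = 6.327 g
  PbO: 9.715% × 1000 = 97.15 g
  B2O3: 6.812% × 1000 = 68.12 g
  MgO: 29.07% × 1000 = 290.7 g
  ZnO: 14.05% × 1000 = 140.5 g
Sums-versus-targets review given the weights on record, under the basis named above (target by target, the sums agree exact up to rounding of places):
  SiO2: 626.4·0.6341 = 397.2 g (target 397.2 g)
  Na2O: 10.87·0.5823 = 6.330 g (target 6.327 g)
  PbO: 99.43·0.9771 = 97.15 g (target 97.15 g)
  B2O3: 121.0·0.5628 = 68.10 g (target 68.12 g)
  MgO: 94.61·0.9851 + 626.4·0.3153 = 290.7 g (target 290.7 g)
  ZnO: 140.8·0.9980 = 140.5 g (target 140.5 g)
The glass-mass cross-check: whole batch net of LOI = 1000 g (targets for the oxides total 1000 g; basis as stated: 1000 g — deltas are rounding alone).
Whole-batch sum: Σ batch = 1093 g; the LOI term Σ batch·LOI equals 93.11 g; as yield: glass ÷ batch → 91.48%.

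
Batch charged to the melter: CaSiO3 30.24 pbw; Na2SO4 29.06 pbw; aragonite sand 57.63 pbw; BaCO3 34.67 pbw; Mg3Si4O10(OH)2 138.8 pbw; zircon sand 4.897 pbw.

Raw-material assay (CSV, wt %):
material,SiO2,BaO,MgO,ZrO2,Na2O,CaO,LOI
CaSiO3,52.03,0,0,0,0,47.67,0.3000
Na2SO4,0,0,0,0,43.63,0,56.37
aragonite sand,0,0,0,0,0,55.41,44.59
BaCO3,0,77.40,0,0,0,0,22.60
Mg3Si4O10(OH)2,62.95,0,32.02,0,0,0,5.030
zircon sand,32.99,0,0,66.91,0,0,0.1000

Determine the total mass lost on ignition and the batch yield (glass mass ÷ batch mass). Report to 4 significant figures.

The intermediate values are printed, rounded to 4 significant figures, within the worked lines — the working math runs at full float precision from first step to last; every reported result is rounded just once — the derived quantities (LOI, the yield, totals, six oxide percentages, net glass mass) are rebuilt using the weight values on 238.3 pbw of glass at full precision, as given in either problem or answer.
Material-by-material LOI:
  CaSiO3: 30.24 × 0.003000 = 0.09072 pbw
  Na2SO4: 29.06 × 0.5637 = 16.38 pbw
  aragonite sand: 57.63 × 0.4459 = 25.70 pbw
  BaCO3: 34.67 × 0.2260 = 7.835 pbw
  Mg3Si4O10(OH)2: 138.8 × 0.05030 = 6.982 pbw
  zircon sand: 4.897 × 0.001000 = 0.004897 pbw
Total LOI = 56.99 pbw
Glass = batch − LOI = 295.3 − 56.99 = 238.3 pbw

LOI loss = 56.99 pbw; glass = 238.3 pbw; yield = 80.70%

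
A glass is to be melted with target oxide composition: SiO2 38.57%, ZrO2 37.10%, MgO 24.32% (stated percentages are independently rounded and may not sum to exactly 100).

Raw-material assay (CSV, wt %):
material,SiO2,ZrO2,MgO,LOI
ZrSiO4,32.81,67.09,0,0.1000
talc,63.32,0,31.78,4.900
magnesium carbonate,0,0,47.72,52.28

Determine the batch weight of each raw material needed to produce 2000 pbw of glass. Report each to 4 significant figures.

Every computation carries exact precision at all times. Working values are displayed rounded off to 4 significant digits in the working — a single rounding yields each reported result — the derived quantities, which include the totals, the three compositions, glass mass, the yield, LOI, are rebuilt at exact precision, exactly as printed in question or answer, from the weighed amounts for 2000 pbw of glass.
Per-oxide target masses for 2000 pbw glass:
  SiO2: 38.57% × 2000 = 771.4 pbw
  ZrO2: 37.10% × 2000 = 742.0 pbw
  MgO: 24.32% × 2000 = 486.4 pbw
Checking each oxide sum per the reported batch figures, against the basis in use (summed amounts equal target values once rounding is allowed for):
  SiO2: 1106·0.3281 + 645.2·0.6332 = 771.4 pbw (target 771.4 pbw)
  ZrO2: 1106·0.6709 = 742.0 pbw (target 742.0 pbw)
  MgO: 645.2·0.3178 + 589.6·0.4772 = 486.4 pbw (target 486.4 pbw)
The glass-mass cross-check: total charge less LOI = 2000 pbw (targets for the oxides total 2000 pbw; versus the stated basis of 2000 pbw — deltas are rounding alone).
Whole-batch sum: Σ batch = 2341 pbw; Σ batch·LOI gives LOI loss = 341.0 pbw; glass ÷ batch gives a yield of 85.43%.

Batch per 2000 pbw glass:
  ZrSiO4: 1106 pbw
  talc: 645.2 pbw
  magnesium carbonate: 589.6 pbw
Total batch = 2341 pbw; LOI loss = 341.0 pbw; yield = 85.43%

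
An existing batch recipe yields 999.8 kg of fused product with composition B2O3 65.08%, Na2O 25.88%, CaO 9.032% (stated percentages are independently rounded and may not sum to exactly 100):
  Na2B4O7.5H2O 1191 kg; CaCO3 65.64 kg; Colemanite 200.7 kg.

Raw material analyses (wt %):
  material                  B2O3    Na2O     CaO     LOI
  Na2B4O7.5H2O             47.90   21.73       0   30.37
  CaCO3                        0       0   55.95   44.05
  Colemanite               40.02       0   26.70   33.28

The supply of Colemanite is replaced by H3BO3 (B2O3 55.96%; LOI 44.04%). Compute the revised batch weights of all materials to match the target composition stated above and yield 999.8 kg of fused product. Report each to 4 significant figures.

Revised batch per 999.8 kg fused product:
  Na2B4O7.5H2O: 1191 kg
  CaCO3: 161.4 kg
  H3BO3: 143.5 kg
Total batch = 1496 kg; LOI loss = 496.0 kg

The whole derivation keeps exact precision at each step; values along the way are displayed, with 4-significant-figure rounding, within the worked lines — exactly one rounding lands on each reported result; derived quantities, including LOI, glass mass, three oxide percentages, yield, totals, are computed using the weight values on 999.8 kg of glass at full float precision as quoted within the problem or the answer.
Oxide-by-oxide targets in 999.8 kg fused product:
  B2O3: 65.08% × 999.8 = 650.7 kg
  Na2O: 25.88% × 999.8 = 258.7 kg
  CaO: 9.032% × 999.8 = 90.30 kg
Balance tally, oxide-wise, on the weights just shown, versus the basis set out (delivered sums recover each target once rounding is allowed for):
  B2O3: 1191·0.4790 + 143.5·0.5596 = 650.8 kg (target 650.7 kg)
  Na2O: 1191·0.2173 = 258.8 kg (target 258.7 kg)
  CaO: 161.4·0.5595 = 90.30 kg (target 90.30 kg)
Mass balance on the glass: batch Σ − ignition loss = 999.9 kg (the targets, summed, come to 999.7 kg; with the basis standing at 999.8 kg — gaps are rounding artifacts).
Adding the batch up: Σ batch = 1496 kg; LOI loss = Σ batch·LOI = 496.0 kg; the yield ratio, glass ÷ batch: 66.84%.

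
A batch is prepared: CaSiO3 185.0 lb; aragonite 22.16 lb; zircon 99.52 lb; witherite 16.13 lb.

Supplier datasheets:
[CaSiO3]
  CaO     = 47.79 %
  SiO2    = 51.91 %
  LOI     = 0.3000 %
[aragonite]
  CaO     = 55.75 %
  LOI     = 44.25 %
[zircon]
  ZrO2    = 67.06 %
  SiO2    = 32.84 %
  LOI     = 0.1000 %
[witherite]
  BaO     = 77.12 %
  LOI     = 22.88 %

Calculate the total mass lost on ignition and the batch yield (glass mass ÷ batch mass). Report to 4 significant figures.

LOI loss = 14.15 lb; glass = 308.7 lb; yield = 95.62%

The whole derivation keeps full precision at each step. The intermediate values are printed (rounded to four significant digits) on the page; each reported value undergoes a single rounding. All derived quantities, which include glass mass, the totals, LOI, yield, four oxide percentages, are rebuilt at full precision, as they appear in either problem or answer, from the batch weights at 308.7 lb of glass.
Each material's LOI contribution:
  CaSiO3: 185.0 × 0.003000 = 0.5550 lb
  aragonite: 22.16 × 0.4425 = 9.806 lb
  zircon: 99.52 × 0.001000 = 0.09952 lb
  witherite: 16.13 × 0.2288 = 3.691 lb
Total LOI = 14.15 lb
Glass = batch − LOI = 322.8 − 14.15 = 308.7 lb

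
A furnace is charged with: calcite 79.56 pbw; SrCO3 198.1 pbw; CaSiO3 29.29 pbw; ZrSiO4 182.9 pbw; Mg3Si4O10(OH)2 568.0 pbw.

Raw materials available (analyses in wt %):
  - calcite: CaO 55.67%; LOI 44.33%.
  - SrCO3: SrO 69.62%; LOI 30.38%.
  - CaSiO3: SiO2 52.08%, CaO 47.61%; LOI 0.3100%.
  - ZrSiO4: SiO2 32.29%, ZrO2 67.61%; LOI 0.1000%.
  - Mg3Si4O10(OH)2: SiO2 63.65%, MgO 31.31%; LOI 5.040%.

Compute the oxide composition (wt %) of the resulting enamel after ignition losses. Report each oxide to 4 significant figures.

Glass mass = 933.5 pbw (batch 1058 − LOI 124.4).
Composition: SiO2 46.69%, ZrO2 13.25%, CaO 6.238%, SrO 14.77%, MgO 19.05%

The working math holds full precision through the solve — the intermediate values appear (rounded to four significant figures) in the printout. Every reported result undergoes a single rounding — derived quantities (glass mass, yield, the totals, LOI, five oxide percentages) are rebuilt in full precision from the batch weights on 933.5 pbw of glass exactly as shown in the problem or answer text.
Oxide masses out of the charge:
  SiO2: 29.29·0.5208 + 182.9·0.3229 + 568.0·0.6365 = 435.8 pbw
  ZrO2: 182.9·0.6761 = 123.7 pbw
  CaO: 79.56·0.5567 + 29.29·0.4761 = 58.24 pbw
  SrO: 198.1·0.6962 = 137.9 pbw
  MgO: 568.0·0.3131 = 177.8 pbw
LOI: 79.56·0.4433 + 198.1·0.3038 + 29.29·0.003100 + 182.9·0.001000 + 568.0·0.05040 = 124.4 pbw
batch − LOI leaves glass = 1058 − 124.4 = 933.5 pbw (matching Σ of the oxides)
each wt % is 100 × oxide ÷ glass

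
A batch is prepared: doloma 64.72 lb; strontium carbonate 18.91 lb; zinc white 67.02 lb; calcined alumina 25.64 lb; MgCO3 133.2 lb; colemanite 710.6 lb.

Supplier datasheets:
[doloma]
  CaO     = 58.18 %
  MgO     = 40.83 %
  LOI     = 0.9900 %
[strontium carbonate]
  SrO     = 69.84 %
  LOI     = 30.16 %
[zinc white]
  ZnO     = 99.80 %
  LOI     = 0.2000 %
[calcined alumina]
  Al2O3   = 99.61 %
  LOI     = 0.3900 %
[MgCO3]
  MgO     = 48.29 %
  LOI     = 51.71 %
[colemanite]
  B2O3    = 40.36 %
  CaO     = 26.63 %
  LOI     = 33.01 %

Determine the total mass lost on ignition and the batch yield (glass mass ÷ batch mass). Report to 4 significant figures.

LOI loss = 310.0 lb; glass = 710.1 lb; yield = 69.61%

Full precision is maintained end to end — mid-chain values are displayed rounded to 4 significant figures in the printout. Each reported value takes exactly one rounding. All derived quantities are rebuilt starting from the weights per 710.1 lb of glass in full precision (the yield, the six compositions, the totals, LOI, glass mass), exactly as printed in the problem or answer text.
Material-by-material LOI:
  doloma: 64.72 × 0.009900 = 0.6407 lb
  strontium carbonate: 18.91 × 0.3016 = 5.703 lb
  zinc white: 67.02 × 0.002000 = 0.1340 lb
  calcined alumina: 25.64 × 0.003900 = 0.1000 lb
  MgCO3: 133.2 × 0.5171 = 68.88 lb
  colemanite: 710.6 × 0.3301 = 234.6 lb
Total LOI = 310.0 lb
Glass = batch − LOI = 1020 − 310.0 = 710.1 lb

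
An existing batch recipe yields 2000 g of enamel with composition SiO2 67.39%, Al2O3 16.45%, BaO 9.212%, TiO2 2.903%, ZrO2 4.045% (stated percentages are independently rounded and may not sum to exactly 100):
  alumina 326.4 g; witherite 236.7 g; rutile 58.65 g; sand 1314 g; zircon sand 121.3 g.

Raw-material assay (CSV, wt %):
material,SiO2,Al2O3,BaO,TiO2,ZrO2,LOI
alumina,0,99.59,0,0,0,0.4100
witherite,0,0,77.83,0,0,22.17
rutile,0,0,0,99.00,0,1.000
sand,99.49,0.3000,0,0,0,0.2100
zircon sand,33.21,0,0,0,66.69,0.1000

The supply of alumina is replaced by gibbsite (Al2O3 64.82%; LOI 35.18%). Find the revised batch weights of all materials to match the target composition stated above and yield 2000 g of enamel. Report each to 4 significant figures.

Revised batch per 2000 g enamel:
  gibbsite: 501.5 g
  witherite: 236.7 g
  rutile: 58.65 g
  sand: 1314 g
  zircon sand: 121.3 g
Total batch = 2232 g; LOI loss = 232.4 g

The working math holds exact precision throughout — in-progress results are shown with 4-significant-figure rounding within the worked lines. A single rounding completes each reported figure — the derived quantities are re-derived in exact precision (the yield, LOI, the five compositions, totals, glass mass) starting from the weights at 2000 g of glass as they appear in either problem or answer.
Oxide mass targets, per 2000 g enamel:
  SiO2: 67.39% × 2000 = 1348 g
  Al2O3: 16.45% × 2000 = 329.0 g
  BaO: 9.212% × 2000 = 184.2 g
  TiO2: 2.903% × 2000 = 58.06 g
  ZrO2: 4.045% × 2000 = 80.90 g
Sums-versus-targets review per the reported batch figures, per the basis as stated (sums match the target masses modulo rounding of the values):
  SiO2: 1314·0.9949 + 121.3·0.3321 = 1348 g (target 1348 g)
  Al2O3: 501.5·0.6482 + 1314·0.003000 = 329.0 g (target 329.0 g)
  BaO: 236.7·0.7783 = 184.2 g (target 184.2 g)
  TiO2: 58.65·0.9900 = 58.06 g (target 58.06 g)
  ZrO2: 121.3·0.6669 = 80.89 g (target 80.90 g)
Glass mass check: batch Σ − ignition loss = 2000 g (per-oxide target masses sum to 2000 g; with the basis standing at 2000 g — differing by rounding only).
Adding the batch up: Σ batch = 2232 g; Σ batch·LOI gives LOI loss = 232.4 g; yield = glass ÷ total batch = 89.59%.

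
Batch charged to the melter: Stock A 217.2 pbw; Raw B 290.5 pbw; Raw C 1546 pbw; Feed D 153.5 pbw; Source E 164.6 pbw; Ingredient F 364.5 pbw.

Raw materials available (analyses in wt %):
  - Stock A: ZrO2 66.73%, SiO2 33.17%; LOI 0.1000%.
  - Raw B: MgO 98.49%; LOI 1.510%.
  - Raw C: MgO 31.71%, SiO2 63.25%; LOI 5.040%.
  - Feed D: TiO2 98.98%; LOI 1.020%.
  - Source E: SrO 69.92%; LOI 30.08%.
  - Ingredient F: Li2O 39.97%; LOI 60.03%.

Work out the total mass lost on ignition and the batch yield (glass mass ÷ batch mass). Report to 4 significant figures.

Full float precision is held throughout — values along the way are displayed rounded off to 4 significant digits at each printed step — each reported figure is rounded a single time — derived quantities, which include totals, ignition loss, six oxide percentages, yield, net glass mass, are carried in full float precision, precisely as stated by the problem or answer text, from the weighed amounts on 2384 pbw of glass.
Material-by-material LOI:
  Stock A: 217.2 × 0.001000 = 0.2172 pbw
  Raw B: 290.5 × 0.01510 = 4.387 pbw
  Raw C: 1546 × 0.05040 = 77.92 pbw
  Feed D: 153.5 × 0.01020 = 1.566 pbw
  Source E: 164.6 × 0.3008 = 49.51 pbw
  Ingredient F: 364.5 × 0.6003 = 218.8 pbw
Total LOI = 352.4 pbw
Glass = batch − LOI = 2736 − 352.4 = 2384 pbw

LOI loss = 352.4 pbw; glass = 2384 pbw; yield = 87.12%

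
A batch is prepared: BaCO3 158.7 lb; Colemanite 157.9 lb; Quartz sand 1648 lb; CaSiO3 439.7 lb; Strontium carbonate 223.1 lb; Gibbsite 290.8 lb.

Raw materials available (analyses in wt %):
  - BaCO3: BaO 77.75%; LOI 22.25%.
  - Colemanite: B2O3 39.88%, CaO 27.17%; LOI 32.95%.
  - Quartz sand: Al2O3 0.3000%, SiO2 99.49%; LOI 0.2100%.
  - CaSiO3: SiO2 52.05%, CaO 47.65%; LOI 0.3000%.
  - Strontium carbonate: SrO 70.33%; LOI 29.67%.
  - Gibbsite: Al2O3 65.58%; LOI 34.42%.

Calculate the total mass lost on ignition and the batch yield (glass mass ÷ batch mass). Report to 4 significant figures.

Each numeric step runs at exact precision from first step to last. Working values are displayed, rounded to 4 significant digits, within the worked lines. Exactly one rounding goes into every reported number; derived quantities are re-derived in full precision (net glass mass, the six compositions, LOI, the yield, totals) using the weight values on 2660 lb of glass, precisely as stated by question or answer.
LOI of each material in turn:
  BaCO3: 158.7 × 0.2225 = 35.31 lb
  Colemanite: 157.9 × 0.3295 = 52.03 lb
  Quartz sand: 1648 × 0.002100 = 3.461 lb
  CaSiO3: 439.7 × 0.003000 = 1.319 lb
  Strontium carbonate: 223.1 × 0.2967 = 66.19 lb
  Gibbsite: 290.8 × 0.3442 = 100.1 lb
Total LOI = 258.4 lb
Glass = batch − LOI = 2918 − 258.4 = 2660 lb

LOI loss = 258.4 lb; glass = 2660 lb; yield = 91.15%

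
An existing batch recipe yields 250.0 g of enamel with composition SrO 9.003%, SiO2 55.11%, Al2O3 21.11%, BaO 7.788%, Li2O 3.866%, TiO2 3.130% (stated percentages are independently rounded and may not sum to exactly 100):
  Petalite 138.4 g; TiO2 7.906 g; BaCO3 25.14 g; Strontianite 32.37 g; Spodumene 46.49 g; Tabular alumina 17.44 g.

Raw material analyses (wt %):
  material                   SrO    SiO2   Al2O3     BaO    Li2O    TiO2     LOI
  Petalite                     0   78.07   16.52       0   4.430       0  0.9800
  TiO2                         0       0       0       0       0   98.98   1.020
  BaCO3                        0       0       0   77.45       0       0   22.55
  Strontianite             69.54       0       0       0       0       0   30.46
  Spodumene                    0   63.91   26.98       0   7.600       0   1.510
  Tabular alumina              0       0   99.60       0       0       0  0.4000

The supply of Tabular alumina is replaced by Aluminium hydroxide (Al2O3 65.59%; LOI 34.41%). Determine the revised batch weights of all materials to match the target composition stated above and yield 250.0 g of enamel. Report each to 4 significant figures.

Revised batch per 250.0 g enamel:
  Petalite: 138.4 g
  TiO2: 7.906 g
  BaCO3: 25.14 g
  Strontianite: 32.37 g
  Spodumene: 46.49 g
  Aluminium hydroxide: 26.48 g
Total batch = 276.8 g; LOI loss = 26.78 g

Working values are displayed (rounded to 4 significant digits) on the page. Each numeric step keeps exact precision from first step to last. Each reported value includes exactly one rounding — the derived quantities, which include glass mass, the totals, ignition loss, the yield, six oxide percentages, are re-derived in full float precision, as they appear in the question or the answer, from the weighed amounts for 250.0 g of glass.
Target masses of each oxide per 250.0 g enamel:
  SrO: 9.003% × 250.0 = 22.51 g
  SiO2: 55.11% × 250.0 = 137.8 g
  Al2O3: 21.11% × 250.0 = 52.78 g
  BaO: 7.788% × 250.0 = 19.47 g
  Li2O: 3.866% × 250.0 = 9.665 g
  TiO2: 3.130% × 250.0 = 7.825 g
Sums-versus-targets review per the reported batch figures, under the basis named above (each sum matches its target mass given rounding of the digits):
  SrO: 32.37·0.6954 = 22.51 g (target 22.51 g)
  SiO2: 138.4·0.7807 + 46.49·0.6391 = 137.8 g (target 137.8 g)
  Al2O3: 138.4·0.1652 + 46.49·0.2698 + 26.48·0.6559 = 52.77 g (target 52.78 g)
  BaO: 25.14·0.7745 = 19.47 g (target 19.47 g)
  Li2O: 138.4·0.04430 + 46.49·0.07600 = 9.664 g (target 9.665 g)
  TiO2: 7.906·0.9898 = 7.825 g (target 7.825 g)
Auditing the glass mass value: whole batch net of LOI = 250.0 g (the targets, summed, come to 250.0 g; stated basis 250.0 g — rounding explains the deltas).
Adding the batch up: Σ batch = 276.8 g; LOI removed, Σ of batch·LOI: 26.78 g; glass ÷ batch gives a yield of 90.32%.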